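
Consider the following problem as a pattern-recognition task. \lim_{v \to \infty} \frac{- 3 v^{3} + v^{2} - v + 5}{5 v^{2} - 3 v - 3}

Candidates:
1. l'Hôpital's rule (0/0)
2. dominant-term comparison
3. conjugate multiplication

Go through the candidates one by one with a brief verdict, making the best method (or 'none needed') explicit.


Diagnosis: dominant-term comparison — divide through by the highest power of v; every lower-order term dies and the dominant terms decide the limit.
- l'Hôpital's rule (0/0) — as a single quotient the expression runs to ∞/∞ at the limit point — an at-infinity form of the rule would apply, though the leading-growth comparison is the direct reading.
- dominant-term comparison: applicable, and directly so.
- conjugate multiplication: no divergent radical difference is present for a conjugate pair to cancel.


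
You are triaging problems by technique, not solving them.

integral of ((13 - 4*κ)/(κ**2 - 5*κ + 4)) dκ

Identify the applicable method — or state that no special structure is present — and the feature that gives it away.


Method: partial fractions — each factor of κ**2 - 5*κ + 4 owns one elementary piece of the integrand — separate them and integrate piecewise.


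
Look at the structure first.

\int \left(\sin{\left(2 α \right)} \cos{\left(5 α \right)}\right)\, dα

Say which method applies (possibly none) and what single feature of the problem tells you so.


Verdict: a trigonometric identity — the identity turns \sin{\left(2 α \right)} \cos{\left(5 α \right)} into two lone cosines/sines, each trivially integrable.


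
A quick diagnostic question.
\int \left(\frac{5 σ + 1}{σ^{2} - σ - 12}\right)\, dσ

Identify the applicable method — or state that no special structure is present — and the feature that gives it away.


Technique: partial fractions — σ^{2} - σ - 12 splits into linear pieces, so the quotient is a sum of simple fractions — decompose before integrating.


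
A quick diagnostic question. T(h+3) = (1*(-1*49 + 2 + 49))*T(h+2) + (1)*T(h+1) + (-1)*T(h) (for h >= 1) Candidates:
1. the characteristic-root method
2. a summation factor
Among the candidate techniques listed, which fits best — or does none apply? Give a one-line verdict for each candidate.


Best approach: the characteristic-root method — every coefficient is a fixed number and the forcing is zero — substitute r^h and read off the root equation.
- the characteristic-root method — applicable, and directly so.
- a summation factor: a summation factor telescopes one-step recursions; this one carries higher-order memory.


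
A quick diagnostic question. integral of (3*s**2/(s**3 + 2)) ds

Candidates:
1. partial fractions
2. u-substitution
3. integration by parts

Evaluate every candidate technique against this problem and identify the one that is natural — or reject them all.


Method: u-substitution — viewed as a product, the integrand is a composition evaluated at s**3 + 2 times (a constant multiple of) that inner expression's derivative, so u = s**3 + 2 makes it elementary.
- partial fractions — proper and rational, yes, but the denominator has no factorization over the rationals to exploit.
- u-substitution: yes — fits the structure here.
- integration by parts: the nonconstant-polynomial-times-standard-kernel pattern (an exp, sine, cosine, or logarithm partner) is absent.


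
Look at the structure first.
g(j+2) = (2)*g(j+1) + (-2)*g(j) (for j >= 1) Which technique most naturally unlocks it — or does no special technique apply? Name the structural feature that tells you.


Diagnosis: the characteristic-root method — constant coefficients and linearity mean the ansatz r^j reduces it to solving the characteristic polynomial.


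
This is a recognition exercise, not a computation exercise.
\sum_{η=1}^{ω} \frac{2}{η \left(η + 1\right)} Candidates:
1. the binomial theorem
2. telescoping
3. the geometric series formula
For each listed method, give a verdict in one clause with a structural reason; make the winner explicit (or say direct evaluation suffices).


Technique: telescoping — the denominator's roots in \frac{2}{η \left(η + 1\right)} sit an integer apart: decomposition produces a self-cancelling chain.
- the binomial theorem — no binomial coefficients pair with matched powers.
- telescoping — applies; the problem has the shape this method handles.
- the geometric series formula — consecutive terms are not related by a fixed multiplier.


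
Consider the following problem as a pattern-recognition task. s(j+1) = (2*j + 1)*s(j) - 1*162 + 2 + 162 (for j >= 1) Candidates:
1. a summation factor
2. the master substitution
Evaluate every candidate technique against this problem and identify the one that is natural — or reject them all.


Method: a summation factor — one-term recursion with variable weight 2*j + 1 is solved by product normalization, not by root-finding.
- a summation factor: yes, a natural case for it.
- the master substitution — no fixed divisor shrinks the index between calls.


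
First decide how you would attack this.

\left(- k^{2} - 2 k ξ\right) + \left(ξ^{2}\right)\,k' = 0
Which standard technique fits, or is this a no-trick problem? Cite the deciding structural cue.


Verdict: the homogeneous substitution — the slope is degree-zero homogeneous: the ratio substitution v = k/ξ collapses it. A Bernoulli substitution is a fair alternative on this equation directly; the homogeneous reading takes it as given.


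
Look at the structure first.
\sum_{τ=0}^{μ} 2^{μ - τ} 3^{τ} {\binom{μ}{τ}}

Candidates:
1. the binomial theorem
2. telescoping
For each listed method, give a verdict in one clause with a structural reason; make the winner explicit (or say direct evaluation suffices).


Method: the binomial theorem — terms weighting {\binom{μ}{τ}} against matched powers of 3 and 2 reassemble into (3 + 2)^μ by the binomial theorem.
- the binomial theorem — applies; the problem has the shape this method handles.
- telescoping: neither a shifted-difference shape nor integer-spaced poles are present.


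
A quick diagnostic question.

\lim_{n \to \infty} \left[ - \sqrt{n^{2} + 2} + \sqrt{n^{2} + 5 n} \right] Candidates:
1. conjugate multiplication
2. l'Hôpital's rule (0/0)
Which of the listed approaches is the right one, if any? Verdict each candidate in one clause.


Best approach: conjugate multiplication — an infinity-minus-infinity difference with a surviving radical — multiply by the conjugate to cancel the divergence.
- conjugate multiplication — yes, a natural case for it.
- l'Hôpital's rule (0/0): no quotient structure at all: the clash is ∞ minus ∞, which rationalizing converts into a tractable ratio.


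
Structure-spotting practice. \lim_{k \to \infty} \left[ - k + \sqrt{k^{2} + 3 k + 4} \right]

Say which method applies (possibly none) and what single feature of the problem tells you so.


Method: conjugate multiplication — divergence minus divergence hides a finite answer — expose it by pairing \sqrt{k^{2} + 3 k + 4} - k with its conjugate.


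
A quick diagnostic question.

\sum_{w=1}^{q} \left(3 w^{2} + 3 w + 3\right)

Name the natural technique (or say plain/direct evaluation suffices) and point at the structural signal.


Best approach: no special technique — the summand is a plain polynomial in w (expanding first if it arrives factored); standard power-sum formulas evaluate it term by term.


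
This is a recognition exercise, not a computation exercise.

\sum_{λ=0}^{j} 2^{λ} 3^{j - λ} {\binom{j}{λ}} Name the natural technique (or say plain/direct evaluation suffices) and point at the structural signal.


Verdict: the binomial theorem — binomial coefficients against complementary powers of 2 and 3: recognize the binomial expansion and resum.


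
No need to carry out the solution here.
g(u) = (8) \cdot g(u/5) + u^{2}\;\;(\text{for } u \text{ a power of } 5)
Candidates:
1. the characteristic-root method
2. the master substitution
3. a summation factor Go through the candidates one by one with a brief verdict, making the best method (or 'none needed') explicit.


Technique: the master substitution — the argument shrinks by the factor 5, so measure the index on a logarithmic scale and the recursion becomes a shift.
- the characteristic-root method: the recursion divides its index rather than shifting it — outside the constant-shift family the root method covers.
- the master substitution — applicable, and directly so.
- a summation factor — a divided-index call is outside the fixed-shift first-order family a summation factor normalizes.


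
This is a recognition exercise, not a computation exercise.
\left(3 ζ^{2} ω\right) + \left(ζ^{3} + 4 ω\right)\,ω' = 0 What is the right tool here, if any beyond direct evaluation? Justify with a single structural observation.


Best approach: the exact-equation method — the mixed-partials test passes for 3 ζ^{2} ω and ζ^{3} + 4 ω, so a potential function exists as presented.


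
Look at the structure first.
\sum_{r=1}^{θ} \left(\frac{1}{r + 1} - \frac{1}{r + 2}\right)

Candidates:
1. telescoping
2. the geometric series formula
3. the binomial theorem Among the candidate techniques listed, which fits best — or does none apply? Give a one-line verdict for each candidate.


Diagnosis: telescoping — a difference of consecutive values of one function (\frac{1}{r + 1} at one index and the next) — telescoping by construction.
- telescoping — applicable, and directly so.
- the geometric series formula — the term-to-term ratio changes with the index, so the geometric formula cannot close it.
- the binomial theorem — there is no sum-raised-to-a-power identity hiding in these terms.


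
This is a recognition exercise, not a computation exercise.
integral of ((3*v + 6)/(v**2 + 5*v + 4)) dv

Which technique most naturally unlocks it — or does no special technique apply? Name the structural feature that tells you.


Technique: partial fractions — with v**2 + 5*v + 4 factorable and the degree on top strictly smaller, simple-fraction decomposition is immediate.


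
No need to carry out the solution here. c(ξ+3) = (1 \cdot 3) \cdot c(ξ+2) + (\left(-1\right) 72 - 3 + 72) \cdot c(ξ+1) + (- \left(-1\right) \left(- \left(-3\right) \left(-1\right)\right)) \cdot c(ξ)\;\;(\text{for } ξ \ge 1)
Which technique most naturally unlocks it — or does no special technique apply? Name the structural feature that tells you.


Technique: the characteristic-root method — every coefficient is a fixed number and the forcing is zero — substitute r^ξ and read off the root equation.


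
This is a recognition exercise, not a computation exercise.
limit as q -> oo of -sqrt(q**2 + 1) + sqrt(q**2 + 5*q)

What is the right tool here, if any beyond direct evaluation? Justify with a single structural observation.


Best approach: conjugate multiplication — two divergent pieces with a minus sign between them and a radical in the mix: rationalize sqrt(q**2 + 5*q) - sqrt(q**2 + 1) before any limit law applies.


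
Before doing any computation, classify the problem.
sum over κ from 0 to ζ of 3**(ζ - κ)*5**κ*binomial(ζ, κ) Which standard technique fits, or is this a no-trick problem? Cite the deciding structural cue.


Verdict: the binomial theorem — the binomial coefficients weight matched powers of 5 and 3, which is exactly the expansion of a binomial power.


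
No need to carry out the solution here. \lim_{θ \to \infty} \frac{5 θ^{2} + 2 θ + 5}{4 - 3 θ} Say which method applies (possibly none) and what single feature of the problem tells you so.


Best approach: dominant-term comparison — divide through by the highest power of θ; every lower-order term dies and the dominant terms decide the limit. Differentiating the expression as a single quotient would eventually settle it as well; matching dominant growth settles it immediately.


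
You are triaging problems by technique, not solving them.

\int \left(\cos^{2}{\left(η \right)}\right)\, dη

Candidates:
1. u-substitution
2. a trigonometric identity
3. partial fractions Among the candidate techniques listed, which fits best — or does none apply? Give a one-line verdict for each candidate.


Method: a trigonometric identity — the even trigonometric power \cos^{2}{\left(η \right)} reduces by a double-angle identity before any integration is attempted.
- u-substitution — no subexpression of the integrand pairs with its own derivative as a factor — individual terms may offer their own substitutions, but any change of variable covering the whole integral would have to be constructed from outside the expression.
- a trigonometric identity: applicable, and directly so.
- partial fractions — there is no rational-function structure to decompose.


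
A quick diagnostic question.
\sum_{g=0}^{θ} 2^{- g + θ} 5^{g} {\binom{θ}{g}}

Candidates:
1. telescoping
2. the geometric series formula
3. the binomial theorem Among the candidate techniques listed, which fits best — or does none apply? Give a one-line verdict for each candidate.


Verdict: the binomial theorem — the binomial coefficients weight matched powers of 5 and 2, which is exactly the expansion of a binomial power.
- telescoping — the terms as presented offer no neighboring cancellation — a telescoping rewrite may exist, but the displayed structure does not hand one over.
- the geometric series formula — there is no constant term-to-term ratio.
- the binomial theorem: applicable, and directly so.


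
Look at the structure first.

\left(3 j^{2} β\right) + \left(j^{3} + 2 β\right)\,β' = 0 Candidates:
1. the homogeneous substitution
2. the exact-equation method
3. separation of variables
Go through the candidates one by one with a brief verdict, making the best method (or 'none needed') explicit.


Technique: the exact-equation method — d/dβ of 3 j^{2} β equals d/dj of j^{3} + 2 β: the form is a total differential of one potential — integrate it exactly.
- the homogeneous substitution — rescaling both variables together changes the slope, so no ratio substitution collapses it.
- the exact-equation method — applicable, and directly so.
- separation of variables: no division isolates the independent variable from the unknown.


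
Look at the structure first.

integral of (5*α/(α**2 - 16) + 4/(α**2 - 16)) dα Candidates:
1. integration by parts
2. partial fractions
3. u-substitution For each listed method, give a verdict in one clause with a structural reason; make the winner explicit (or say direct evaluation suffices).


Method: partial fractions — α**2 - 16 splits into linear pieces, so the quotient is a sum of simple fractions — decompose before integrating.
- integration by parts: there is no nonconstant-polynomial-times-kernel split with an exp, sine, cosine (degree-1 argument), or logarithm partner.
- partial fractions: applies; the problem has the shape this method handles.
- u-substitution: no subexpression of the integrand pairs with its own derivative as a factor — individual terms may offer their own substitutions, but any change of variable covering the whole integral would have to be constructed from outside the expression.


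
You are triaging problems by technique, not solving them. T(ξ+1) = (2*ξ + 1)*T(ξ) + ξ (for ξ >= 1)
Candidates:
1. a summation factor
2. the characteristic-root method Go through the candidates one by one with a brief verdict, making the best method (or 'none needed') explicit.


Best approach: a summation factor — normalize by the running product of 2*ξ + 1: the left side becomes a difference, and differences sum.
- a summation factor: yes, a natural case for it.
- the characteristic-root method: an index-dependent weight blocks the pure exponential ansatz.


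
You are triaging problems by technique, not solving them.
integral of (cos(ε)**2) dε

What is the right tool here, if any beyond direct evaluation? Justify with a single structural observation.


Method: a trigonometric identity — cos(ε)**2 carries an even exponent — trade it for double-angle cosines before integrating.


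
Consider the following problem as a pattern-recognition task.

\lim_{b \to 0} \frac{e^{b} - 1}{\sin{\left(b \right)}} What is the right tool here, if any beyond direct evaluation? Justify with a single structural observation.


Verdict: l'Hôpital's rule (0/0) — numerator and denominator both vanish at 0 — a genuine 0/0 form, which is exactly when l'Hôpital applies. A first-order expansion at the point is an equally standard path; the rule packages it.


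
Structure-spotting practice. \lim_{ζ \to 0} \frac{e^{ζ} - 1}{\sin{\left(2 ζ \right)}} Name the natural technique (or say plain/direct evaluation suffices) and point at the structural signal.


Diagnosis: l'Hôpital's rule (0/0) — substituting 0 gives 0 over 0; differentiate top and bottom once and re-evaluate. A local series expansion at the point resolves it as well; the rule is the packaged version of that step.


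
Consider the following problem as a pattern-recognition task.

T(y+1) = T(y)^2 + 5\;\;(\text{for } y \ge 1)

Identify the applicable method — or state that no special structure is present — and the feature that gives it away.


Technique: no special technique — nonlinear feedback in the recursion rules out every root- or factor-based technique.


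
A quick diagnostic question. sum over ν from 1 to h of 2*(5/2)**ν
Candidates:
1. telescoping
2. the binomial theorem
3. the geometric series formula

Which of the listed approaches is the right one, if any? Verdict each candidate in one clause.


Verdict: the geometric series formula — each summand is the previous one scaled by 5/2; that constant multiplier is itself the geometric structure.
- telescoping: computed from the summand as displayed, the partial sums build up without the pairwise collapse telescoping exploits.
- the binomial theorem: no binomial coefficients pair up with complementary powers here.
- the geometric series formula — applicable, and directly so.


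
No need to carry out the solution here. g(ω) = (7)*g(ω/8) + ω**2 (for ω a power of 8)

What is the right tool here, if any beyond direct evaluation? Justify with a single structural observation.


Best approach: the master substitution — the call at ω/8 makes this multiplicative recursion; the master-style substitution converts it to additive.


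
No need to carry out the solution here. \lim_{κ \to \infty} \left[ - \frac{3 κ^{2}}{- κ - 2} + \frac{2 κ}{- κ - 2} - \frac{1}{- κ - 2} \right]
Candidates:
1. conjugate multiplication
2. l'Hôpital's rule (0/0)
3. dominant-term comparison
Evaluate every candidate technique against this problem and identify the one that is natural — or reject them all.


Diagnosis: dominant-term comparison — divide through by the highest power of κ; every lower-order term dies and the dominant terms decide the limit.
- conjugate multiplication — rationalization has no target — no divergent radical difference appears.
- l'Hôpital's rule (0/0) — no 0/0 form appears: written as one quotient, top and bottom both grow without bound, and the ratio is decided by their leading terms.
- dominant-term comparison: applies; the problem has the shape this method handles.


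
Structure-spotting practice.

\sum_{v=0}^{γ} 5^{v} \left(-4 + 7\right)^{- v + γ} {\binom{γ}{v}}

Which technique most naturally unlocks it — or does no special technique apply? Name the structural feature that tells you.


Verdict: the binomial theorem — the summand is term v of a binomial expansion in 5 and (-4 + 7); the whole sum is a single power.


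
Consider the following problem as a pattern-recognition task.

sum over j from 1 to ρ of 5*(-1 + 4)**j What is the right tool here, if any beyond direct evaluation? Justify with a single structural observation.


Verdict: the geometric series formula — consecutive terms stand in a fixed index-free ratio — the geometric sum formula closes it.


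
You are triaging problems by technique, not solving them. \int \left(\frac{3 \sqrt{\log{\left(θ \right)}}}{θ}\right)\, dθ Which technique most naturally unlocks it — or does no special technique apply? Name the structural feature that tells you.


Technique: u-substitution — structure check: outer function, inner expression \log{\left(θ \right)}, inner derivative as a factor — the classic u = \log{\left(θ \right)} pattern.


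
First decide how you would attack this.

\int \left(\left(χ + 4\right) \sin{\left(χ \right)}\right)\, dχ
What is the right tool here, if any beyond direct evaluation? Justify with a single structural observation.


Diagnosis: integration by parts — a polynomial factor χ + 4 multiplies \sin{\left(χ \right)}; differentiating χ + 4 lowers its degree while \sin{\left(χ \right)} integrates cleanly, so parts wins.


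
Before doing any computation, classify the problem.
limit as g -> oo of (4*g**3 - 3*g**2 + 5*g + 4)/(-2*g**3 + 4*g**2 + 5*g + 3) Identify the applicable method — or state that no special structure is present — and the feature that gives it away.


Verdict: dominant-term comparison — as g grows, only the highest-degree terms matter — compare leading terms and read the limit off. As a single quotient, the ∞/∞ shape would yield to repeated differentiation as well — the growth comparison gets there in one look.


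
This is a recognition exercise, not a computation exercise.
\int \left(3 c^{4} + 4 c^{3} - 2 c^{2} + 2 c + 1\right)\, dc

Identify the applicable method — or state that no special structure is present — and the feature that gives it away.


Diagnosis: no special technique — nothing composite, nothing rational, nothing trigonometric — each constant-multiple power of c integrates by the power rule alone.


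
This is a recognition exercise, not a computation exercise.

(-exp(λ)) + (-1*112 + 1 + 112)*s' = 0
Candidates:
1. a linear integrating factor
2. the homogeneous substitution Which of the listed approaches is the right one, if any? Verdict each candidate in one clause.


Best approach: no special technique — the slope is a pure function of λ; integrate both sides and be done.
- a linear integrating factor — the linear template holds only trivially here (the unknown is absent, so the coefficient is zero) — the method is not the natural label.
- the homogeneous substitution — the slope does not depend on the ratio of the variables alone.


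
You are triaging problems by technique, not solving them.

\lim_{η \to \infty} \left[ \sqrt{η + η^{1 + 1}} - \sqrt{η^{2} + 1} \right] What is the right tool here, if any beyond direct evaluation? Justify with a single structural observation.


Method: conjugate multiplication — both pieces blow up but their difference is finite; the conjugate trick rationalizes \sqrt{η + η^{1 + 1}} - \sqrt{η^{2} + 1}.


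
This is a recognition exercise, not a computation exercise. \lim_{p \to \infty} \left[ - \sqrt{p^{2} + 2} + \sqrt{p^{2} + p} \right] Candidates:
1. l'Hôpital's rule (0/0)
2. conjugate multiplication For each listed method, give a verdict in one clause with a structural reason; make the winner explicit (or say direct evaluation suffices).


Method: conjugate multiplication — infinity minus infinity with a radical in play — multiply by the conjugate so the divergences of \sqrt{p^{2} + p} and \sqrt{p^{2} + 2} annihilate.
- l'Hôpital's rule (0/0) — no quotient structure at all: the clash is ∞ minus ∞, which rationalizing converts into a tractable ratio.
- conjugate multiplication: a fit — the right tool for this form.


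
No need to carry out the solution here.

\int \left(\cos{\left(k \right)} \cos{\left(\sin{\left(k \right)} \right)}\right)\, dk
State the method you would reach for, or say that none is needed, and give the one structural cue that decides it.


Diagnosis: u-substitution — gathered as a product, the integrand carries the factor \cos{\left(k \right)} — up to a constant, the derivative of the inner expression \sin{\left(k \right)} — so u = \sin{\left(k \right)} collapses the integral.


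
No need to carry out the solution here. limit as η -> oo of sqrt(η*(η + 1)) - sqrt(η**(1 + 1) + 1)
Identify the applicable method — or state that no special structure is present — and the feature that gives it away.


Method: conjugate multiplication — two divergent pieces with a minus sign between them and a radical in the mix: rationalize sqrt(η*(η + 1)) - sqrt(η**(1 + 1) + 1) before any limit law applies.


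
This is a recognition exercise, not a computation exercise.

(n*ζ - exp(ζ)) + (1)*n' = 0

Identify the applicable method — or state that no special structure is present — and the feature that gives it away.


Method: a linear integrating factor — the unknown enters only to the first power against a nonzero forcing term — the integrating-factor template applies directly.


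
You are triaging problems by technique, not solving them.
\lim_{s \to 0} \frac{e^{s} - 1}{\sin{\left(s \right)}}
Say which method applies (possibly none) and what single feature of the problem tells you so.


Verdict: l'Hôpital's rule (0/0) — plug in 0: top and bottom both hit zero, so differentiate each and retry. The standard small-argument limits would also carry it; the rule is the systematic route.


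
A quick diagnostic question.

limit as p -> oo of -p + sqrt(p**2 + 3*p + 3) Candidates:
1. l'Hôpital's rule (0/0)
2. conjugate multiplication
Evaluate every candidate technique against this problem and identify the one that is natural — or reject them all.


Best approach: conjugate multiplication — the difference sqrt(p**2 + 3*p + 3) - p is an ∞ − ∞ stalemate; its conjugate partner breaks the tie.
- l'Hôpital's rule (0/0): substitution produces ∞ − ∞ rather than a vanishing quotient; the rule needs a 0/0 ratio to act on.
- conjugate multiplication: yes — fits the structure here.


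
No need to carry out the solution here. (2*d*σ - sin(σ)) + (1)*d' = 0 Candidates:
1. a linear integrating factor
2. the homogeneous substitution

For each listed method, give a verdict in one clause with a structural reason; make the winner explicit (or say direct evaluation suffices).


Verdict: a linear integrating factor — linear in the unknown with genuine forcing: multiply through by the exponential of the integrated coefficient and the left side closes into one derivative.
- a linear integrating factor: applies; the problem has the shape this method handles.
- the homogeneous substitution — the ratio substitution does not collapse this equation.


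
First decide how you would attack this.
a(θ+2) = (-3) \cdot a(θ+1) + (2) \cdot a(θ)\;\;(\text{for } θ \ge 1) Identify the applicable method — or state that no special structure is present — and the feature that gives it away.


Verdict: the characteristic-root method — linear, homogeneous, constant coefficients: solutions of the form r^θ exist — find the roots of the characteristic polynomial.


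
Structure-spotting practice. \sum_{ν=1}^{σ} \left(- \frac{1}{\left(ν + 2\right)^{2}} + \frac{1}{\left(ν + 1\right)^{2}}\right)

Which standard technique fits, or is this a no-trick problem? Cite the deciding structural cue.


Method: telescoping — consecutive terms evaluate one function at adjacent indices (\frac{1}{\left(ν + 1\right)^{2}} is its current value): one term's tail is the next term's head, so the chain collapses.


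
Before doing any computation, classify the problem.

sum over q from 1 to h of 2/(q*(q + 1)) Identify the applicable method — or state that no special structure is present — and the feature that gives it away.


Verdict: telescoping — split 2/(q*(q + 1)) by partial fractions and the pieces are one function at shifted arguments — interior terms cancel.


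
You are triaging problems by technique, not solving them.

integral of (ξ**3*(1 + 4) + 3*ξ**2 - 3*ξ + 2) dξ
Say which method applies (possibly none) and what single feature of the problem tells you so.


Technique: no special technique — the integrand is a sum of constant multiples of powers of ξ — integrate term by term.


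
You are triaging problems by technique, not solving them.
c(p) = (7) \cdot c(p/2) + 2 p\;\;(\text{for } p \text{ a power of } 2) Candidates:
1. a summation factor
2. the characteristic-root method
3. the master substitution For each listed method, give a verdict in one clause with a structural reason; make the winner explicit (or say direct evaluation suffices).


Technique: the master substitution — the argument contracts 2-fold per step: reindex p exponentially and solve the linear recurrence in the new index.
- a summation factor — the recursion divides its index rather than shifting it — there is no previous-term chain for a summation factor to telescope.
- the characteristic-root method: a divided-index call is not the fixed-shift linear shape that characteristic roots solve.
- the master substitution — a fit — the right tool for this form.


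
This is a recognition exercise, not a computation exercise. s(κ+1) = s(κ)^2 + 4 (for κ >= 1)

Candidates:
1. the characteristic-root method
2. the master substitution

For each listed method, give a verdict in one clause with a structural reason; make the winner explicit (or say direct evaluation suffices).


Technique: no special technique — each new value is a nonlinear function of earlier ones — scaling arguments and superposition both fail.
- the characteristic-root method: nonlinearity rules out exponential-mode superposition from the start.
- the master substitution: the recursion steps by a constant offset, so exponential reindexing is pointless.


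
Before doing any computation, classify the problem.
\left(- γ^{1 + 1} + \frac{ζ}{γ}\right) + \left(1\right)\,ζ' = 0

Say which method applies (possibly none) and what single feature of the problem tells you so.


Verdict: a linear integrating factor — the unknown enters only to the first power against a nonzero forcing term — the integrating-factor template applies directly.


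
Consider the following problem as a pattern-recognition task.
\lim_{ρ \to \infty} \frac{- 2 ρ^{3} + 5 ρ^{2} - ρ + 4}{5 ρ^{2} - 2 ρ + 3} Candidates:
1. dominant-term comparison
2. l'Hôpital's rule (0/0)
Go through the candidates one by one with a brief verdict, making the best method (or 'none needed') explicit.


Verdict: dominant-term comparison — at large ρ only the top-degree terms survive; compare the leading terms and the limit falls out.
- dominant-term comparison — a fit — the right tool for this form.
- l'Hôpital's rule (0/0) — viewed as a single quotient this runs to ∞/∞, not the 0/0 clash this candidate addresses; an at-infinity variant of the rule would resolve it, but comparing leading growth reads the answer without differentiating.


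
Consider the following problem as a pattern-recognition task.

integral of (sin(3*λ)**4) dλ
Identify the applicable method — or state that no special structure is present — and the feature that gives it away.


Verdict: a trigonometric identity — apply power reduction to sin(3*λ)**4; each application halves the trigonometric degree.


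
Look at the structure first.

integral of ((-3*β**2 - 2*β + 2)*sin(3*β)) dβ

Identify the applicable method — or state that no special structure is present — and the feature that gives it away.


Diagnosis: integration by parts — the integrand splits as -3*β**2 - 2*β + 2 times sin(3*β) — repeatedly differentiating the polynomial part kills it, which is the parts ladder.


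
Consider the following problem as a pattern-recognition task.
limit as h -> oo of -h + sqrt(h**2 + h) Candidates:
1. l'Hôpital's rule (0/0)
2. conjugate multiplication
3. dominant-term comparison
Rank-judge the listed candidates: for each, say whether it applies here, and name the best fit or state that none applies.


Technique: conjugate multiplication — neither sqrt(h**2 + h) nor h converges alone, so rewrite their difference as a conjugate-rationalized quotient first.
- l'Hôpital's rule (0/0) — substitution produces ∞ − ∞ rather than a vanishing quotient; the rule needs a 0/0 ratio to act on.
- conjugate multiplication: a fit — the right tool for this form.
- dominant-term comparison — no dominant-degree comparison decides it.


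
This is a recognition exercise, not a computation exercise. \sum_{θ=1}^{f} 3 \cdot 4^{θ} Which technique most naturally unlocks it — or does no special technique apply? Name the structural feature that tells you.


Diagnosis: the geometric series formula — consecutive terms stand in a fixed index-free ratio — the geometric sum formula closes it.


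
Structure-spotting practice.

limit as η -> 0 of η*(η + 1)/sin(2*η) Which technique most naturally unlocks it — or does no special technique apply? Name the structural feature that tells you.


Verdict: l'Hôpital's rule (0/0) — numerator and denominator both vanish at 0 — a genuine 0/0 form, which is exactly when l'Hôpital applies. A local series expansion at the point resolves it as well; the rule is the packaged version of that step.


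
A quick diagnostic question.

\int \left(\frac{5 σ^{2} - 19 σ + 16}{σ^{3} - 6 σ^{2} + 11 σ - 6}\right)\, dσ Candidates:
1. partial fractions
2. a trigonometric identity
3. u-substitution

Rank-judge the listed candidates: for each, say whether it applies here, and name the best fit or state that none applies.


Verdict: partial fractions — once σ^{3} - 6 σ^{2} + 11 σ - 6 is factored, each root contributes a simple-fraction term; integrate them one at a time.
- partial fractions: yes, a natural case for it.
- a trigonometric identity: no sine or cosine appears, so there is nothing for a trigonometric identity to act on.
- u-substitution: no subexpression of the integrand serves as a whole-integral substitution inner — individual terms may offer their own, but none carries its derivative as a factor of the full integrand; a working change of variable would have to be constructed from outside the expression.


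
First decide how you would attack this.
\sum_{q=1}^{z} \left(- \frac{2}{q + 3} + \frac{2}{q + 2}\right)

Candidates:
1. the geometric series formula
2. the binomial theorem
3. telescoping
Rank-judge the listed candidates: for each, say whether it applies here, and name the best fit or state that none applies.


Method: telescoping — difference-of-shifts structure (each term adds \frac{2}{q + 2}, then subtracts its one-index-advanced value, which the following term adds back) leaves only the first and last pieces standing.
- the geometric series formula — there is no constant term-to-term ratio.
- the binomial theorem: no binomial coefficients pair up with complementary powers here.
- telescoping: yes, a natural case for it.


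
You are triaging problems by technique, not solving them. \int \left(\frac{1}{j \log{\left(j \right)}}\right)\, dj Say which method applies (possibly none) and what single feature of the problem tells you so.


Technique: u-substitution — collected, the integrand has one factor that is, up to a constant, the derivative of an inner expression the rest depends on — substitute for that inner expression.


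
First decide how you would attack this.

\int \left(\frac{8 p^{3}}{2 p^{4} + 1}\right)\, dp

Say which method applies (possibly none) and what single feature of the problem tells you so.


Diagnosis: u-substitution — structure check: outer function, inner expression 2 p^{4} + 1, inner derivative as a factor — the classic u = 2 p^{4} + 1 pattern.


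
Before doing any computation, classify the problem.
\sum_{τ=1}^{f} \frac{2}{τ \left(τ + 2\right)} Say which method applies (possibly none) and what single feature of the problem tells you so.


Method: telescoping — one partial-fraction pass turns \frac{2}{τ \left(τ + 2\right)} into a shifted difference, and shifted differences telescope.


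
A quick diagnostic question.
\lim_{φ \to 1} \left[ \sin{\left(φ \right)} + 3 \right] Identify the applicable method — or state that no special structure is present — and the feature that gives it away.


Verdict: no special technique — no vanishing denominator and no indeterminate clash at the point — evaluation is immediate.


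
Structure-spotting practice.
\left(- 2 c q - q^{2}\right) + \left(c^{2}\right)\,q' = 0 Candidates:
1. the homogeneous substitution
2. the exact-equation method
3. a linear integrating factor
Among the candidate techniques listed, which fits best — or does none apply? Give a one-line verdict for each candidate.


Verdict: the homogeneous substitution — solved for the derivative, the right side is unchanged under scaling c and q together — it depends only on the ratio q/c, so substitute a single ratio variable. A Bernoulli rewrite works here as the equation stands — the homogeneous substitution is the more immediate reading.
- the homogeneous substitution — applicable, and directly so.
- the exact-equation method: the cross partial derivatives disagree, so no single potential exists.
- a linear integrating factor — the unknown enters nonlinearly (through a power, a denominator, or a transcendental function), which the linear integrating-factor recipe cannot absorb as-is — any repair would come from a preliminary substitution, not the factor.


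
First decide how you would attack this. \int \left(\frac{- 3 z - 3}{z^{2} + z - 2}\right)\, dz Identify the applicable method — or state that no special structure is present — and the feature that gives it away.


Technique: partial fractions — a proper rational integrand over the factorable z^{2} + z - 2: partial fractions reduce it to elementary pieces.


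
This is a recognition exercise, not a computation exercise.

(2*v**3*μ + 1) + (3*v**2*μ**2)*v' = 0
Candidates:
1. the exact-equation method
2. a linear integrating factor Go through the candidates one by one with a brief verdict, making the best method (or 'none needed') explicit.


Best approach: the exact-equation method — checking ∂/∂v of 2*v**3*μ + 1 against ∂/∂μ of 3*v**2*μ**2: they match — the equation is exact as it stands.
- the exact-equation method: a fit — the right tool for this form.
- a linear integrating factor: the unknown enters nonlinearly (through a power, a denominator, or a transcendental function), which the linear integrating-factor recipe cannot absorb as-is — any repair would come from a preliminary substitution, not the factor.


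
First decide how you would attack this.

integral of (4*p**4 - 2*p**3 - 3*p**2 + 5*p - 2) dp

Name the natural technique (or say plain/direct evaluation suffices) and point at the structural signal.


Best approach: no special technique — a term-by-term power-rule job in p; no substitution or rearrangement earns its keep here.


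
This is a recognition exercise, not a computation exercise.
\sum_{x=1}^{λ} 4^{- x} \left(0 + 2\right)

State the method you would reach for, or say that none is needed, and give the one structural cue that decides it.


Technique: the geometric series formula — consecutive terms stand in a fixed index-free ratio — the geometric sum formula closes it.


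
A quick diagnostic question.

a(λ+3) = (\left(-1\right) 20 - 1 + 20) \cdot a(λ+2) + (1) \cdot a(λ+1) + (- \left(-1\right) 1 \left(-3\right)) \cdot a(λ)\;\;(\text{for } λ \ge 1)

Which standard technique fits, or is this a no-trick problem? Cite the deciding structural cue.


Best approach: the characteristic-root method — the recurrence is linear and homogeneous with constant coefficients, so the ansatz r^λ turns it into a polynomial equation for r.


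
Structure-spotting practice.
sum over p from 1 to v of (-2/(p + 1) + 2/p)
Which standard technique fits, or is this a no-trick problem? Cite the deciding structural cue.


Diagnosis: telescoping — the summand is 2/p minus the same expression shifted by one, so consecutive terms cancel in pairs.
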